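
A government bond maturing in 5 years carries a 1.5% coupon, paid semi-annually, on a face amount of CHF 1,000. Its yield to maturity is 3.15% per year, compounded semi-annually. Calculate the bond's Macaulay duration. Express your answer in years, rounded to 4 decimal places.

Periodic yield y = 0.01575. Discount each cash flow and weight by its period:
  t   CF        PV=CF/(1+0.01575)^t    t·PV
  1         7.50         7.3837         7.3837
  2         7.50         7.2692        14.5384
  3         7.50         7.1565        21.4695
  4         7.50         7.0455        28.1821
  5         7.50         6.9363        34.6814
  6         7.50         6.8287        40.9724
  7         7.50         6.7229        47.0600
  8         7.50         6.6186        52.9489
  9         7.50         6.5160        58.6438
  10    1,007.50       861.7410     8,617.4098
  Σ                    924.2184     8,923.2900
Price P = Σ PV = 924.2184.
Macaulay duration = Σ(t·PV) / P = 8,923.2900 / 924.2184 = 9.65496 half-year periods.
In years: 9.65496 / 2 = 4.82748 years.

4.8275 years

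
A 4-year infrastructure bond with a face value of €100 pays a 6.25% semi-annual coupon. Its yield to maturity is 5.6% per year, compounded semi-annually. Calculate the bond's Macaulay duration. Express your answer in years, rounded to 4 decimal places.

Periodic yield y = 0.028. Discount each cash flow and weight by its period:
  t   CF        PV=CF/(1+0.028)^t    t·PV
  1        3.125         3.0399         3.0399
  2        3.125         2.9571         5.9142
  3        3.125         2.8765         8.6296
  4        3.125         2.7982        11.1928
  5        3.125         2.7220        13.6099
  6        3.125         2.6478        15.8870
  7        3.125         2.5757        18.0300
  8      103.125        82.6835       661.4683
  Σ                    102.3008       737.7717
Price P = Σ PV = 102.3008.
Macaulay duration = Σ(t·PV) / P = 737.7717 / 102.3008 = 7.21179 half-year periods.
In years: 7.21179 / 2 = 3.60589 years.

3.6059 years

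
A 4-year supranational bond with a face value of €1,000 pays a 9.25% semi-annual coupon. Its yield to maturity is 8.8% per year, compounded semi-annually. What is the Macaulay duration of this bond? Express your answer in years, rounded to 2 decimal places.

3.44 years

Periodic yield y = 0.044. Discount each cash flow and weight by its period:
  t   CF        PV=CF/(1+0.044)^t    t·PV
  1        46.25        44.3008        44.3008
  2        46.25        42.4337        84.8674
  3        46.25        40.6453       121.9359
  4        46.25        38.9323       155.7291
  5        46.25        37.2914       186.4572
  6        46.25        35.7198       214.3187
  7        46.25        34.2143       239.5004
  8     1,046.25       741.3640     5,930.9118
  Σ                  1,014.9016     6,978.0213
Price P = Σ PV = 1,014.9016.
Macaulay duration = Σ(t·PV) / P = 6,978.0213 / 1,014.9016 = 6.87556 half-year periods.
In years: 6.87556 / 2 = 3.43778 years.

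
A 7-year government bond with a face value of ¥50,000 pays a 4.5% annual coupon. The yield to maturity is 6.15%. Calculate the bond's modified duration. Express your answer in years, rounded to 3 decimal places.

5.755 years

Periodic yield y = 0.0615. First find Macaulay duration:
  t   CF        PV=CF/(1+0.0615)^t    t·PV
  1     2,250.00     2,119.6420     2,119.6420
  2     2,250.00     1,996.8366     3,993.6731
  3     2,250.00     1,881.1461     5,643.4382
  4     2,250.00     1,772.1583     7,088.6334
  5     2,250.00     1,669.4850     8,347.4251
  6     2,250.00     1,572.7603     9,436.5616
  7    52,250.00    34,406.9602   240,848.7215
  Σ                 45,418.9885   277,478.0949
P = 45,418.9885; Macaulay duration = 277,478.0949 / 45,418.9885 = 6.10930 years.
Modified duration = D_Mac / (1 + y) = 6.10930 / 1.0615 = 5.75534 years.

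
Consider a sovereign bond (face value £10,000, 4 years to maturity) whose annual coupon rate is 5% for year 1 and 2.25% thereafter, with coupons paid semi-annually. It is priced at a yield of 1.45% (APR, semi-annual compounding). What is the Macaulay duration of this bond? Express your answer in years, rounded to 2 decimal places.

3.77 years

Periodic yield y = 0.00725. Discount each cash flow and weight by its period:
  t   CF        PV=CF/(1+0.00725)^t    t·PV
  1       250.00       248.2005       248.2005
  2       250.00       246.4140       492.8281
  3       112.50       110.0882       330.2645
  4       112.50       109.2958       437.1831
  5       112.50       108.5091       542.5455
  6       112.50       107.7281       646.3684
  7       112.50       106.9527       748.6686
  8    10,112.50     9,544.6570    76,357.2560
  Σ                 10,581.8454    79,803.3148
Price P = Σ PV = 10,581.8454.
Macaulay duration = Σ(t·PV) / P = 79,803.3148 / 10,581.8454 = 7.54153 half-year periods.
In years: 7.54153 / 2 = 3.77077 years.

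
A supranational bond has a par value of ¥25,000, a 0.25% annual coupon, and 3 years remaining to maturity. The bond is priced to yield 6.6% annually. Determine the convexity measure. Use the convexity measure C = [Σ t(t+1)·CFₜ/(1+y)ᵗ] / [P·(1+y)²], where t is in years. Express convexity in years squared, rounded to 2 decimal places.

With y = 0.066:
  t   CF        PV=CF/(1+0.066)^t    t·PV        t(t+1)·PV
  1        62.50        58.6304        58.6304         117.2608
  2        62.50        55.0004       110.0007         330.0022
  3    25,062.50    20,689.6325    62,068.8974     248,275.5896
  Σ                 20,803.2632    62,237.5285     248,722.8526
P = 20,803.2632.
Convexity = Σ t(t+1)·PV / [P·(1+y)²] = 248,722.8526 / (20,803.2632 × 1.136356) = 10.52131.

10.52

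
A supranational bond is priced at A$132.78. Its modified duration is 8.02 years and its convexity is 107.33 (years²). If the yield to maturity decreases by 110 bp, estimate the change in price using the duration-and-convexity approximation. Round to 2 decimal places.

Duration effect: -D_mod·Δy = -8.02 × (-0.011) = +0.088220
Convexity effect: ½·C·(Δy)² = 0.5 × 107.33 × (-0.011)² = +0.006493465
ΔP/P ≈ +0.088220 + 0.006493465 = +0.094713465
ΔP ≈ 132.78 × (+0.094713465) = +12.5760538827.

+A$12.58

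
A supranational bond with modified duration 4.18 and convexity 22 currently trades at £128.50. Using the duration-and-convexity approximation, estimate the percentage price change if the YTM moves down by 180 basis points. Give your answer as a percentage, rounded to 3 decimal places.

+7.880%

Duration effect: -D_mod·Δy = -4.18 × (-0.018) = +0.075240
Convexity effect: ½·C·(Δy)² = 0.5 × 22 × (-0.018)² = +0.0035640
ΔP/P ≈ +0.075240 + 0.0035640 = +0.078804
= +7.8804%.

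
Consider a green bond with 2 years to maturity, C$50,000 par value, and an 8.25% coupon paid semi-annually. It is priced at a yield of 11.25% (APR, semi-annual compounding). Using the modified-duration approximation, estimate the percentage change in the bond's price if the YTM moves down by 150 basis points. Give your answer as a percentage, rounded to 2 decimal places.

+2.67%

Periodic yield y = 0.05625. Modified duration first:
  t   CF        PV=CF/(1+0.05625)^t    t·PV
  1     2,062.50     1,952.6627     1,952.6627
  2     2,062.50     1,848.6748     3,697.3495
  3     2,062.50     1,750.2246     5,250.6739
  4    52,062.50    41,827.1362   167,308.5449
  Σ                 47,378.6984   178,209.2311
P = 47,378.6984; D_Mac = 3.76138 half-year periods = 1.88069 yrs; D_mod = 1.88069/(1+0.05625) = 1.78053 yrs.
ΔP/P ≈ -D_mod · Δy = -1.78053 × (-0.015) = +0.026708 = +2.6708%.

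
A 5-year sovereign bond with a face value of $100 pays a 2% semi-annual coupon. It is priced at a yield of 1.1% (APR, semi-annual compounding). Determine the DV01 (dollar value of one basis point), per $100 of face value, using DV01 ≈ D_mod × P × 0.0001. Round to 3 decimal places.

$0.050

Periodic yield y = 0.0055.
  t   CF        PV=CF/(1+0.0055)^t    t·PV
  1         1.00         0.9945         0.9945
  2         1.00         0.9891         1.9782
  3         1.00         0.9837         2.9510
  4         1.00         0.9783         3.9132
  5         1.00         0.9729         4.8647
  6         1.00         0.9676         5.8058
  7         1.00         0.9623         6.7363
  8         1.00         0.9571         7.6566
  9         1.00         0.9518         8.5665
  10      101.00        95.6094       956.0941
  Σ                    104.3668       999.5609
P = 104.3668; D_Mac = 9.57738 half-year periods = 4.78869 yrs; D_mod = 4.76250 yrs.
DV01 ≈ 4.76250 × 104.3668 × 0.0001 = 0.049705.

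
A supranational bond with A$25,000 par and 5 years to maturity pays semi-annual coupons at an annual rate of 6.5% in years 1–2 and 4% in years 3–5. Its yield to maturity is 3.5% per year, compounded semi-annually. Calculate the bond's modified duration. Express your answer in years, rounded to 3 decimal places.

Periodic yield y = 0.0175. First find Macaulay duration:
  t   CF        PV=CF/(1+0.0175)^t    t·PV
  1       812.50       798.5258       798.5258
  2       812.50       784.7919     1,569.5839
  3       812.50       771.2943     2,313.8829
  4       812.50       758.0288     3,032.1151
  5       500.00       458.4563     2,292.2813
  6       500.00       450.5713     2,703.4276
  7       500.00       442.8219     3,099.7532
  8       500.00       435.2058     3,481.6463
  9       500.00       427.7207     3,849.4861
  10   25,500.00    21,438.5793   214,385.7927
  Σ                 26,765.9960   237,526.4950
P = 26,765.9960; Macaulay duration = 237,526.4950 / 26,765.9960 = 8.87419 half-year periods = 4.43709 years.
Modified duration = D_Mac / (1 + y) = 4.43709 / 1.0175 = 4.36078 years.

4.361 years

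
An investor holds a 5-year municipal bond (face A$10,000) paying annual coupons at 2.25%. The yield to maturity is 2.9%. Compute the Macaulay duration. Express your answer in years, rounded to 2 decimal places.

Periodic yield y = 0.029. Discount each cash flow and weight by its year:
  t   CF        PV=CF/(1+0.029)^t    t·PV
  1       225.00       218.6589       218.6589
  2       225.00       212.4965       424.9930
  3       225.00       206.5078       619.5233
  4       225.00       200.6878       802.7513
  5    10,225.00     8,863.1162    44,315.5810
  Σ                  9,701.4672    46,381.5074
Price P = Σ PV = 9,701.4672.
Macaulay duration = Σ(t·PV) / P = 46,381.5074 / 9,701.4672 = 4.78088 years.

4.78 years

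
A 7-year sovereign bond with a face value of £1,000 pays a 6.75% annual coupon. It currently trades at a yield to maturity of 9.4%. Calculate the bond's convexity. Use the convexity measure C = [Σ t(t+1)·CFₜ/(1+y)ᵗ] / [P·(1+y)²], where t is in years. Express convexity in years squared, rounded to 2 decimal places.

With y = 0.094:
  t   CF        PV=CF/(1+0.094)^t    t·PV        t(t+1)·PV
  1        67.50        61.7002        61.7002         123.4004
  2        67.50        56.3987       112.7974         338.3922
  3        67.50        51.5527       154.6582         618.6330
  4        67.50        47.1232       188.4927         942.4634
  5        67.50        43.0742       215.3710       1,292.2258
  6        67.50        39.3731       236.2387       1,653.6711
  7     1,067.50       569.1761     3,984.2325      31,873.8597
  Σ                    868.3982     4,953.4907      36,842.6455
P = 868.3982.
Convexity = Σ t(t+1)·PV / [P·(1+y)²] = 36,842.6455 / (868.3982 × 1.196836) = 35.44845.

35.45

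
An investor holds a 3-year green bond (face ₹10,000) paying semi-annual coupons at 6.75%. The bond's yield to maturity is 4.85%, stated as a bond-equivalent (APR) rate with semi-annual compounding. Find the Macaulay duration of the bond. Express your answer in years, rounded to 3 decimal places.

2.772 years

Periodic yield y = 0.02425. Discount each cash flow and weight by its period:
  t   CF        PV=CF/(1+0.02425)^t    t·PV
  1       337.50       329.5094       329.5094
  2       337.50       321.7080       643.4160
  3       337.50       314.0913       942.2738
  4       337.50       306.6549     1,226.6195
  5       337.50       299.3946     1,496.9728
  6    10,337.50     8,953.2289    53,719.3733
  Σ                 10,524.5870    58,358.1648
Price P = Σ PV = 10,524.5870.
Macaulay duration = Σ(t·PV) / P = 58,358.1648 / 10,524.5870 = 5.54494 half-year periods.
In years: 5.54494 / 2 = 2.77247 years.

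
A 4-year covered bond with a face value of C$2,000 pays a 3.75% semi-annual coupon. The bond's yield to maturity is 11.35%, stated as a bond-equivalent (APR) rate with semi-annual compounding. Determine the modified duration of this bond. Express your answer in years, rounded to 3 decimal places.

Periodic yield y = 0.05675. First find Macaulay duration:
  t   CF        PV=CF/(1+0.05675)^t    t·PV
  1        37.50        35.4862        35.4862
  2        37.50        33.5805        67.1609
  3        37.50        31.7771        95.3314
  4        37.50        30.0706       120.2824
  5        37.50        28.4557       142.2787
  6        37.50        26.9276       161.5656
  7        37.50        25.4815       178.3707
  8     2,037.50     1,310.1456    10,481.1649
  Σ                  1,521.9248    11,281.6408
P = 1,521.9248; Macaulay duration = 11,281.6408 / 1,521.9248 = 7.41275 half-year periods = 3.70637 years.
Modified duration = D_Mac / (1 + y) = 3.70637 / 1.05675 = 3.50733 years.

3.507 years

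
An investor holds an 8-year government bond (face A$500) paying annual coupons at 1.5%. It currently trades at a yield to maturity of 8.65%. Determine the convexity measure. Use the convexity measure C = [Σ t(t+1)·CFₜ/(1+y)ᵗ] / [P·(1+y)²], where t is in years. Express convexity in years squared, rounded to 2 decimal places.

55.49

With y = 0.0865:
  t   CF        PV=CF/(1+0.0865)^t    t·PV        t(t+1)·PV
  1         7.50         6.9029         6.9029          13.8058
  2         7.50         6.3533        12.7067          38.1200
  3         7.50         5.8475        17.5426          70.1703
  4         7.50         5.3820        21.5279         107.6397
  5         7.50         4.9535        24.7675         148.6052
  6         7.50         4.5591        27.3548         191.4839
  7         7.50         4.1962        29.3732         234.9856
  8       507.50       261.3354     2,090.6830      18,816.1470
  Σ                    299.5299     2,230.8586      19,620.9574
P = 299.5299.
Convexity = Σ t(t+1)·PV / [P·(1+y)²] = 19,620.9574 / (299.5299 × 1.180482) = 55.49074.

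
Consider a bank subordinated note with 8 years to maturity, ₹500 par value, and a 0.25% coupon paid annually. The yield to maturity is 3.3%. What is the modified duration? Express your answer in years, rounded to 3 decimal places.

7.666 years

Periodic yield y = 0.033. First find Macaulay duration:
  t   CF        PV=CF/(1+0.033)^t    t·PV
  1         1.25         1.2101         1.2101
  2         1.25         1.1714         2.3428
  3         1.25         1.1340         3.4020
  4         1.25         1.0978         4.3911
  5         1.25         1.0627         5.3135
  6         1.25         1.0287         6.1725
  7         1.25         0.9959         6.9712
  8       501.25       386.5911     3,092.7285
  Σ                    394.2916     3,122.5316
P = 394.2916; Macaulay duration = 3,122.5316 / 394.2916 = 7.91935 years.
Modified duration = D_Mac / (1 + y) = 7.91935 / 1.033 = 7.66636 years.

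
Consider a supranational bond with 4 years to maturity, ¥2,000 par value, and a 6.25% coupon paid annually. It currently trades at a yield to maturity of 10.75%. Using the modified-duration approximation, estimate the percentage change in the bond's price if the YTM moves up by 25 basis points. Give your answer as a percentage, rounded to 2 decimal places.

-0.82%

Periodic yield y = 0.1075. Modified duration first:
  t   CF        PV=CF/(1+0.1075)^t    t·PV
  1       125.00       112.8668       112.8668
  2       125.00       101.9113       203.8227
  3       125.00        92.0193       276.0578
  4     2,125.00     1,412.4855     5,649.9420
  Σ                  1,719.2829     6,242.6893
P = 1,719.2829; D_Mac = 3.63098 yrs; D_mod = 3.63098/(1+0.1075) = 3.27854 yrs.
ΔP/P ≈ -D_mod · Δy = -3.27854 × (+0.0025) = -0.008196 = -0.8196%.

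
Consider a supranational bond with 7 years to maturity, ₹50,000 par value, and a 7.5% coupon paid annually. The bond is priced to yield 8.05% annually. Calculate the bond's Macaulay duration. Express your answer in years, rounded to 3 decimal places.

5.672 years

Periodic yield y = 0.0805. Discount each cash flow and weight by its year:
  t   CF        PV=CF/(1+0.0805)^t    t·PV
  1     3,750.00     3,470.6155     3,470.6155
  2     3,750.00     3,212.0458     6,424.0915
  3     3,750.00     2,972.7402     8,918.2206
  4     3,750.00     2,751.2635    11,005.0539
  5     3,750.00     2,546.2873    12,731.4367
  6     3,750.00     2,356.5825    14,139.4947
  7    53,750.00    31,261.1586   218,828.1103
  Σ                 48,570.6933   275,517.0233
Price P = Σ PV = 48,570.6933.
Macaulay duration = Σ(t·PV) / P = 275,517.0233 / 48,570.6933 = 5.67250 years.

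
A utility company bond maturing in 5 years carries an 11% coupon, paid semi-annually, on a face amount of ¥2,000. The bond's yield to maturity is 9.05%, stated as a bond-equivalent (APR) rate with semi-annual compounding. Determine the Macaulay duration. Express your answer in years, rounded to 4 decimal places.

Periodic yield y = 0.04525. Discount each cash flow and weight by its period:
  t   CF        PV=CF/(1+0.04525)^t    t·PV
  1       110.00       105.2380       105.2380
  2       110.00       100.6821       201.3642
  3       110.00        96.3235       288.9704
  4       110.00        92.1535       368.6141
  5       110.00        88.1641       440.8205
  6       110.00        84.3474       506.0843
  7       110.00        80.6959       564.8713
  8       110.00        77.2025       617.6199
  9       110.00        73.8603       664.7427
  10    2,110.00     1,355.4412    13,554.4123
  Σ                  2,154.1085    17,312.7378
Price P = Σ PV = 2,154.1085.
Macaulay duration = Σ(t·PV) / P = 17,312.7378 / 2,154.1085 = 8.03708 half-year periods.
In years: 8.03708 / 2 = 4.01854 years.

4.0185 years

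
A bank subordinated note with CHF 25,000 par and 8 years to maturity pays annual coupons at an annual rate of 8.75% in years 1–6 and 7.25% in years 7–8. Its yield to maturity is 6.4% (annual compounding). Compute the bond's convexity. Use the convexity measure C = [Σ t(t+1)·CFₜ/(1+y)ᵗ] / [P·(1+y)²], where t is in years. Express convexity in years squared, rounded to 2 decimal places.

44.73

With y = 0.064:
  t   CF        PV=CF/(1+0.064)^t    t·PV        t(t+1)·PV
  1     2,187.50     2,055.9211     2,055.9211       4,111.8421
  2     2,187.50     1,932.2566     3,864.5133      11,593.5398
  3     2,187.50     1,816.0307     5,448.0920      21,792.3680
  4     2,187.50     1,706.7957     6,827.1830      34,135.9148
  5     2,187.50     1,604.1313     8,020.6567      48,123.9400
  6     2,187.50     1,507.6422     9,045.8534      63,320.9737
  7     1,812.50     1,174.0501     8,218.3505      65,746.8040
  8    26,812.50    16,323.1618   130,585.2945   1,175,267.6506
  Σ                 28,119.9895   174,065.8643   1,424,093.0329
P = 28,119.9895.
Convexity = Σ t(t+1)·PV / [P·(1+y)²] = 1,424,093.0329 / (28,119.9895 × 1.132096) = 44.73423.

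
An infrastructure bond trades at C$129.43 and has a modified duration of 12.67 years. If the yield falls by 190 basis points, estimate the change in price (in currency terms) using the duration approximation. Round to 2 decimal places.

Duration approximation: ΔP/P ≈ -D_mod · Δy = -12.67 × (-0.019) = +0.240730.
ΔP ≈ 129.43 × (+0.240730) = +31.1576839.

+C$31.16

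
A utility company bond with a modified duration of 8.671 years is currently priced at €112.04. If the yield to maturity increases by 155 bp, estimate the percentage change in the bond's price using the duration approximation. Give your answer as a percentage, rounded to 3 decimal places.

Duration approximation: ΔP/P ≈ -D_mod · Δy = -8.671 × (+0.0155) = -0.1344005.
As a percentage: -13.44005%.

-13.440%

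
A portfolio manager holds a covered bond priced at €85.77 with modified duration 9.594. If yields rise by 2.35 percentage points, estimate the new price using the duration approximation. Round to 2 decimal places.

Duration approximation: ΔP/P ≈ -D_mod · Δy = -9.594 × (+0.0235) = -0.225459.
New price ≈ 85.77 × (1 - 0.225459) = 66.43238157.

€66.43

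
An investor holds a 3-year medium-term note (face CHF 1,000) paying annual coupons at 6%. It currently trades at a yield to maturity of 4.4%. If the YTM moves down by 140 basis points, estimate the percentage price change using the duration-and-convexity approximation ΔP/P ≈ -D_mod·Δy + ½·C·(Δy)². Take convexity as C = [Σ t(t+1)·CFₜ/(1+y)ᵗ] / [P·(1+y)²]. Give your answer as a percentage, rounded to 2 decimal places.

+3.90%

With y = 0.044:
  t   CF        PV=CF/(1+0.044)^t    t·PV        t(t+1)·PV
  1        60.00        57.4713        57.4713         114.9425
  2        60.00        55.0491       110.0982         330.2946
  3     1,060.00       931.5461     2,794.6384      11,178.5536
  Σ                  1,044.0665     2,962.2079      11,623.7908
P = 1,044.0665; D_Mac = 2.83718 yrs; D_mod = 2.71761 yrs; C = 10.21454.
Duration effect: -2.71761 × (-0.014) = +0.038047
Convexity effect: 0.5 × 10.21454 × (-0.014)² = +0.0010010
ΔP/P ≈ +0.038047 + 0.0010010 = +0.039048 = +3.9048%.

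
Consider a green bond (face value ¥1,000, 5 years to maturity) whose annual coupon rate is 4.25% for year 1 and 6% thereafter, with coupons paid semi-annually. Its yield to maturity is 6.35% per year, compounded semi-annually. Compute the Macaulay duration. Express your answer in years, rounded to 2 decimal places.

Periodic yield y = 0.03175. Discount each cash flow and weight by its period:
  t   CF        PV=CF/(1+0.03175)^t    t·PV
  1        21.25        20.5961        20.5961
  2        21.25        19.9623        39.9245
  3        30.00        27.3148        81.9444
  4        30.00        26.4742       105.8969
  5        30.00        25.6595       128.2977
  6        30.00        24.8699       149.2195
  7        30.00        24.1046       168.7322
  8        30.00        23.3628       186.9026
  9        30.00        22.6439       203.7950
  10    1,030.00       753.5159     7,535.1595
  Σ                    968.5041     8,620.4684
Price P = Σ PV = 968.5041.
Macaulay duration = Σ(t·PV) / P = 8,620.4684 / 968.5041 = 8.90081 half-year periods.
In years: 8.90081 / 2 = 4.45040 years.

4.45 years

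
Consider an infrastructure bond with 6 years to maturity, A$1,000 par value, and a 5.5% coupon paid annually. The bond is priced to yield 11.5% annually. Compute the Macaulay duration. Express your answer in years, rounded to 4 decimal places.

5.1388 years

Periodic yield y = 0.115. Discount each cash flow and weight by its year:
  t   CF        PV=CF/(1+0.115)^t    t·PV
  1        55.00        49.3274        49.3274
  2        55.00        44.2398        88.4796
  3        55.00        39.6769       119.0308
  4        55.00        35.5847       142.3388
  5        55.00        31.9145       159.5726
  6     1,055.00       549.0391     3,294.2345
  Σ                    749.7824     3,852.9836
Price P = Σ PV = 749.7824.
Macaulay duration = Σ(t·PV) / P = 3,852.9836 / 749.7824 = 5.13880 years.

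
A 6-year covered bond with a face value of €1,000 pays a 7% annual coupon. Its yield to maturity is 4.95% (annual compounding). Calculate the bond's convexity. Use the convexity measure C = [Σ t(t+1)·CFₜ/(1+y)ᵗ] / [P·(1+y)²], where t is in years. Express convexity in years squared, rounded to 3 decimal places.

30.977

With y = 0.0495:
  t   CF        PV=CF/(1+0.0495)^t    t·PV        t(t+1)·PV
  1        70.00        66.6984        66.6984         133.3969
  2        70.00        63.5526       127.1052         381.3155
  3        70.00        60.5551       181.6653         726.6612
  4        70.00        57.6990       230.7960       1,153.9800
  5        70.00        54.9776       274.8880       1,649.3282
  6     1,070.00       800.7356     4,804.4134      33,630.8939
  Σ                  1,104.2183     5,685.5663      37,675.5755
P = 1,104.2183.
Convexity = Σ t(t+1)·PV / [P·(1+y)²] = 37,675.5755 / (1,104.2183 × 1.101450) = 30.97705.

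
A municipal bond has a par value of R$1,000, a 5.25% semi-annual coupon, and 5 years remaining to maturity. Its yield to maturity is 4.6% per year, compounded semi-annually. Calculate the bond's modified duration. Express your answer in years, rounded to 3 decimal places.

4.371 years

Periodic yield y = 0.023. First find Macaulay duration:
  t   CF        PV=CF/(1+0.023)^t    t·PV
  1        26.25        25.6598        25.6598
  2        26.25        25.0829        50.1658
  3        26.25        24.5190        73.5569
  4        26.25        23.9677        95.8709
  5        26.25        23.4289       117.1443
  6        26.25        22.9021       137.4127
  7        26.25        22.3872       156.7104
  8        26.25        21.8839       175.0710
  9        26.25        21.3919       192.5268
  10    1,026.25       817.5171     8,175.1708
  Σ                  1,028.7404     9,199.2894
P = 1,028.7404; Macaulay duration = 9,199.2894 / 1,028.7404 = 8.94228 half-year periods = 4.47114 years.
Modified duration = D_Mac / (1 + y) = 4.47114 / 1.023 = 4.37062 years.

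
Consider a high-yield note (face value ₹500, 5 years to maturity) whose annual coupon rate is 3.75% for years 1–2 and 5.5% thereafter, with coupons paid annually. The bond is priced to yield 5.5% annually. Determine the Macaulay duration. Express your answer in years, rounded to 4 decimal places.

4.6059 years

Periodic yield y = 0.055. Discount each cash flow and weight by its year:
  t   CF        PV=CF/(1+0.055)^t    t·PV
  1        18.75        17.7725        17.7725
  2        18.75        16.8460        33.6920
  3        27.50        23.4194        70.2581
  4        27.50        22.1985        88.7938
  5       527.50       403.6084     2,018.0419
  Σ                    483.8447     2,228.5583
Price P = Σ PV = 483.8447.
Macaulay duration = Σ(t·PV) / P = 2,228.5583 / 483.8447 = 4.60594 years.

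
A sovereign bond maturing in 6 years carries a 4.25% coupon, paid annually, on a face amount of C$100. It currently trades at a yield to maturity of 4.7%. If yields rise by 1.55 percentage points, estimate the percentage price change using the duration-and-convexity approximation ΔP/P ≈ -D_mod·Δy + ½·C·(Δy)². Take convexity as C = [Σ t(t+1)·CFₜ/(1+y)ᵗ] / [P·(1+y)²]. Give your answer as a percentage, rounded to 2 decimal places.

-7.61%

With y = 0.047:
  t   CF        PV=CF/(1+0.047)^t    t·PV        t(t+1)·PV
  1         4.25         4.0592         4.0592           8.1184
  2         4.25         3.8770         7.7540          23.2620
  3         4.25         3.7030        11.1089          44.4355
  4         4.25         3.5367        14.1469          70.7346
  5         4.25         3.3780        16.8898         101.3390
  6       104.25        79.1400       474.8399       3,323.8794
  Σ                     97.6939       528.7988       3,571.7691
P = 97.6939; D_Mac = 5.41281 yrs; D_mod = 5.16983 yrs; C = 33.35207.
Duration effect: -5.16983 × (+0.0155) = -0.080132
Convexity effect: 0.5 × 33.35207 × (0.0155)² = +0.0040064
ΔP/P ≈ -0.080132 + 0.0040064 = -0.076126 = -7.6126%.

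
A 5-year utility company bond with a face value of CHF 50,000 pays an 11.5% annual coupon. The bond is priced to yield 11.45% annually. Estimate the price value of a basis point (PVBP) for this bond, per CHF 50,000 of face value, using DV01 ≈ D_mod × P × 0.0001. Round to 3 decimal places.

CHF 18.295

Periodic yield y = 0.1145.
  t   CF        PV=CF/(1+0.1145)^t    t·PV
  1     5,750.00     5,159.2642     5,159.2642
  2     5,750.00     4,629.2187     9,258.4374
  3     5,750.00     4,153.6283    12,460.8848
  4     5,750.00     3,726.8984    14,907.5936
  5    55,750.00    32,422.3513   162,111.7567
  Σ                 50,091.3610   203,897.9367
P = 50,091.3610; D_Mac = 4.07052 yrs; D_mod = 3.65233 yrs.
DV01 ≈ 3.65233 × 50,091.3610 × 0.0001 = 18.295015.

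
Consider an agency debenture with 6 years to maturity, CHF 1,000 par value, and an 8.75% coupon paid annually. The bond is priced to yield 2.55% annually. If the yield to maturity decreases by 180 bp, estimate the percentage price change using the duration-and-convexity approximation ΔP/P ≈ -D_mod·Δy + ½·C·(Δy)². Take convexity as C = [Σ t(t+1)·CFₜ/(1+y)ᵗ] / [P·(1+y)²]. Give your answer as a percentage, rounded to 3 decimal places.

With y = 0.0255:
  t   CF        PV=CF/(1+0.0255)^t    t·PV        t(t+1)·PV
  1        87.50        85.3242        85.3242         170.6485
  2        87.50        83.2026       166.4051         499.2154
  3        87.50        81.1337       243.4010         973.6039
  4        87.50        79.1162       316.4648       1,582.3239
  5        87.50        77.1489       385.7445       2,314.4670
  6     1,087.50       935.0079     5,610.0474      39,270.3315
  Σ                  1,340.9334     6,807.3870      44,810.5902
P = 1,340.9334; D_Mac = 5.07660 yrs; D_mod = 4.95037 yrs; C = 31.77621.
Duration effect: -4.95037 × (-0.018) = +0.089107
Convexity effect: 0.5 × 31.77621 × (-0.018)² = +0.0051477
ΔP/P ≈ +0.089107 + 0.0051477 = +0.094254 = +9.4254%.

+9.425%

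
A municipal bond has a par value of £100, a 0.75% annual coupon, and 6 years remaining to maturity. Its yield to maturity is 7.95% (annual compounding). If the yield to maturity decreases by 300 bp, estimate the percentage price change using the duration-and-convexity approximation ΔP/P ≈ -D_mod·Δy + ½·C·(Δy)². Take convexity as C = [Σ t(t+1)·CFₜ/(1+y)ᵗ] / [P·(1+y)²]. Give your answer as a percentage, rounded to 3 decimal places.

With y = 0.0795:
  t   CF        PV=CF/(1+0.0795)^t    t·PV        t(t+1)·PV
  1         0.75         0.6948         0.6948           1.3895
  2         0.75         0.6436         1.2872           3.8616
  3         0.75         0.5962         1.7886           7.1544
  4         0.75         0.5523         2.2092          11.0459
  5         0.75         0.5116         2.5581          15.3486
  6       100.75        63.6662       381.9974       2,673.9819
  Σ                     66.6647       390.5353       2,712.7820
P = 66.6647; D_Mac = 5.85820 yrs; D_mod = 5.42677 yrs; C = 34.91994.
Duration effect: -5.42677 × (-0.03) = +0.162803
Convexity effect: 0.5 × 34.91994 × (-0.03)² = +0.0157140
ΔP/P ≈ +0.162803 + 0.0157140 = +0.178517 = +17.8517%.

+17.852%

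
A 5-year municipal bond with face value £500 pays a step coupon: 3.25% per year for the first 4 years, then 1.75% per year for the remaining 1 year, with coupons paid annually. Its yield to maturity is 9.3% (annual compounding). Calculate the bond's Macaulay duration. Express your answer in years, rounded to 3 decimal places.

Periodic yield y = 0.093. Discount each cash flow and weight by its year:
  t   CF        PV=CF/(1+0.093)^t    t·PV
  1        16.25        14.8673        14.8673
  2        16.25        13.6023        27.2046
  3        16.25        12.4449        37.3348
  4        16.25        11.3860        45.5442
  5       508.75       326.1397     1,630.6983
  Σ                    378.4403     1,755.6493
Price P = Σ PV = 378.4403.
Macaulay duration = Σ(t·PV) / P = 1,755.6493 / 378.4403 = 4.63917 years.

4.639 years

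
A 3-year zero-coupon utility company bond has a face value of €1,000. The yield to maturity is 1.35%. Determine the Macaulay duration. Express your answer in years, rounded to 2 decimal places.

A zero-coupon bond has a single cash flow at maturity, so its Macaulay duration equals its maturity: 3 years.

3.00 years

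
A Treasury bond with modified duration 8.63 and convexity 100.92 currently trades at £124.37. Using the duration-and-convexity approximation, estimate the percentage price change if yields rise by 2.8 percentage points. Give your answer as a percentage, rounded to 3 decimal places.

Duration effect: -D_mod·Δy = -8.63 × (+0.028) = -0.241640
Convexity effect: ½·C·(Δy)² = 0.5 × 100.92 × (0.028)² = +0.03956064
ΔP/P ≈ -0.241640 + 0.03956064 = -0.20207936
= -20.207936%.

-20.208%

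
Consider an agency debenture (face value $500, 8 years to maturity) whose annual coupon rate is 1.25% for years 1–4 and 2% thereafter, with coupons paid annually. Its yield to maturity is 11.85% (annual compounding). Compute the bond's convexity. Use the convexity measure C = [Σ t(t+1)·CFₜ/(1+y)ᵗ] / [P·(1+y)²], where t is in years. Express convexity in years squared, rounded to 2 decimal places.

52.07

With y = 0.1185:
  t   CF        PV=CF/(1+0.1185)^t    t·PV        t(t+1)·PV
  1         6.25         5.5878         5.5878          11.1757
  2         6.25         4.9958         9.9917          29.9750
  3         6.25         4.4665        13.3996          53.5986
  4         6.25         3.9933        15.9734          79.8668
  5        10.00         5.7124        28.5621         171.3726
  6        10.00         5.1072        30.6433         214.5030
  7        10.00         4.5661        31.9629         255.7032
  8       510.00       208.2007     1,665.6059      14,990.4533
  Σ                    242.6301     1,801.7267      15,806.6480
P = 242.6301.
Convexity = Σ t(t+1)·PV / [P·(1+y)²] = 15,806.6480 / (242.6301 × 1.251042) = 52.07427.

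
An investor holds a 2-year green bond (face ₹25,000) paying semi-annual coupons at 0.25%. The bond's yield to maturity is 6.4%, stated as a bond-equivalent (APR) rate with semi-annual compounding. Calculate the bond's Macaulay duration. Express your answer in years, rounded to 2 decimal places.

Periodic yield y = 0.032. Discount each cash flow and weight by its period:
  t   CF        PV=CF/(1+0.032)^t    t·PV
  1        31.25        30.2810        30.2810
  2        31.25        29.3421        58.6841
  3        31.25        28.4322        85.2967
  4    25,031.25    22,068.0393    88,272.1572
  Σ                 22,156.0946    88,446.4190
Price P = Σ PV = 22,156.0946.
Macaulay duration = Σ(t·PV) / P = 88,446.4190 / 22,156.0946 = 3.99197 half-year periods.
In years: 3.99197 / 2 = 1.99598 years.

2.00 years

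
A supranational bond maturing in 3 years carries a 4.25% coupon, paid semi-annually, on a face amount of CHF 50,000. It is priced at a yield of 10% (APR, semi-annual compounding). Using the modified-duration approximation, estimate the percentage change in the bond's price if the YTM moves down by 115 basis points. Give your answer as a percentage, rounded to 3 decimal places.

+3.103%

Periodic yield y = 0.05. Modified duration first:
  t   CF        PV=CF/(1+0.05)^t    t·PV
  1     1,062.50     1,011.9048     1,011.9048
  2     1,062.50       963.7188     1,927.4376
  3     1,062.50       917.8274     2,753.4823
  4     1,062.50       874.1214     3,496.4855
  5     1,062.50       832.4966     4,162.4828
  6    51,062.50    38,103.6237   228,621.7421
  Σ                 42,703.6927   241,973.5352
P = 42,703.6927; D_Mac = 5.66634 half-year periods = 2.83317 yrs; D_mod = 2.83317/(1+0.05) = 2.69826 yrs.
ΔP/P ≈ -D_mod · Δy = -2.69826 × (-0.0115) = +0.031030 = +3.1030%.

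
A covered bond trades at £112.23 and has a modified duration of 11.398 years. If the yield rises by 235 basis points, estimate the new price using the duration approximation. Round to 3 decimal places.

£82.169

Duration approximation: ΔP/P ≈ -D_mod · Δy = -11.398 × (+0.0235) = -0.267853.
New price ≈ 112.23 × (1 - 0.267853) = 82.16885781.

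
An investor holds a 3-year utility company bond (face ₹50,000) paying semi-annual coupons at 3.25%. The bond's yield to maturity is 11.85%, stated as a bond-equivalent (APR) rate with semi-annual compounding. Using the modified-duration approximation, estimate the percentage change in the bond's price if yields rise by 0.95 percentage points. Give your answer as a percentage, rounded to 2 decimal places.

-2.57%

Periodic yield y = 0.05925. Modified duration first:
  t   CF        PV=CF/(1+0.05925)^t    t·PV
  1       812.50       767.0522       767.0522
  2       812.50       724.1465     1,448.2930
  3       812.50       683.6408     2,050.9223
  4       812.50       645.4008     2,581.6031
  5       812.50       609.2998     3,046.4988
  6    50,812.50    35,973.2542   215,839.5254
  Σ                 39,402.7942   225,733.8946
P = 39,402.7942; D_Mac = 5.72888 half-year periods = 2.86444 yrs; D_mod = 2.86444/(1+0.05925) = 2.70422 yrs.
ΔP/P ≈ -D_mod · Δy = -2.70422 × (+0.0095) = -0.025690 = -2.5690%.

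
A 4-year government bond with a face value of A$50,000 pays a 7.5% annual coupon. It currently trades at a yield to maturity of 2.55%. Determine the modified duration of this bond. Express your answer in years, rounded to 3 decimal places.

Periodic yield y = 0.0255. First find Macaulay duration:
  t   CF        PV=CF/(1+0.0255)^t    t·PV
  1     3,750.00     3,656.7528     3,656.7528
  2     3,750.00     3,565.8243     7,131.6486
  3     3,750.00     3,477.1568    10,431.4704
  4    53,750.00    48,599.9486   194,399.7943
  Σ                 59,299.6825   215,619.6661
P = 59,299.6825; Macaulay duration = 215,619.6661 / 59,299.6825 = 3.63610 years.
Modified duration = D_Mac / (1 + y) = 3.63610 / 1.0255 = 3.54569 years.

3.546 years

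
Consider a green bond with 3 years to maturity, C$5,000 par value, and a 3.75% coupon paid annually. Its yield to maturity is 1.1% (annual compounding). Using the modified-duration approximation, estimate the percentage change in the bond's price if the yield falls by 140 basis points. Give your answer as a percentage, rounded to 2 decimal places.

+4.01%

Periodic yield y = 0.011. Modified duration first:
  t   CF        PV=CF/(1+0.011)^t    t·PV
  1       187.50       185.4599       185.4599
  2       187.50       183.4421       366.8842
  3     5,187.50     5,020.0107    15,060.0321
  Σ                  5,388.9127    15,612.3762
P = 5,388.9127; D_Mac = 2.89713 yrs; D_mod = 2.89713/(1+0.011) = 2.86561 yrs.
ΔP/P ≈ -D_mod · Δy = -2.86561 × (-0.014) = +0.040119 = +4.0119%.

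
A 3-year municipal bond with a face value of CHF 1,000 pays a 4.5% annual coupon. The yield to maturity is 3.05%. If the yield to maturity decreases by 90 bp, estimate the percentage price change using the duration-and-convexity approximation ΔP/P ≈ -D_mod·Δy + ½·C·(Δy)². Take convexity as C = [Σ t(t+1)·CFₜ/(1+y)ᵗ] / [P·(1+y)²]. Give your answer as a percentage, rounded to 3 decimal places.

With y = 0.0305:
  t   CF        PV=CF/(1+0.0305)^t    t·PV        t(t+1)·PV
  1        45.00        43.6681        43.6681          87.3362
  2        45.00        42.3757        84.7513         254.2540
  3     1,045.00       954.9317     2,864.7950      11,459.1802
  Σ                  1,040.9755     2,993.2145      11,800.7704
P = 1,040.9755; D_Mac = 2.87539 yrs; D_mod = 2.79029 yrs; C = 10.67515.
Duration effect: -2.79029 × (-0.009) = +0.025113
Convexity effect: 0.5 × 10.67515 × (-0.009)² = +0.0004323
ΔP/P ≈ +0.025113 + 0.0004323 = +0.025545 = +2.5545%.

+2.554%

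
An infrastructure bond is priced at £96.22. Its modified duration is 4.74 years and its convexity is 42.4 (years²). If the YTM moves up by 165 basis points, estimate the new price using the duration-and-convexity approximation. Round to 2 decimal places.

£89.25

Duration effect: -D_mod·Δy = -4.74 × (+0.0165) = -0.078210
Convexity effect: ½·C·(Δy)² = 0.5 × 42.4 × (0.0165)² = +0.0057717
ΔP/P ≈ -0.078210 + 0.0057717 = -0.0724383
New price ≈ 96.22 × (1 - 0.0724383) = 89.249986774.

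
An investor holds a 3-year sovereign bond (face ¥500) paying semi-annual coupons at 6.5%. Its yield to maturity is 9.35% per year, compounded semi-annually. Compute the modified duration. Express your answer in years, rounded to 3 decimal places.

2.640 years

Periodic yield y = 0.04675. First find Macaulay duration:
  t   CF        PV=CF/(1+0.04675)^t    t·PV
  1        16.25        15.5242        15.5242
  2        16.25        14.8309        29.6618
  3        16.25        14.1685        42.5056
  4        16.25        13.5357        54.1429
  5        16.25        12.9312        64.6560
  6       516.25       392.4662     2,354.7971
  Σ                    463.4568     2,561.2876
P = 463.4568; Macaulay duration = 2,561.2876 / 463.4568 = 5.52649 half-year periods = 2.76324 years.
Modified duration = D_Mac / (1 + y) = 2.76324 / 1.04675 = 2.63983 years.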